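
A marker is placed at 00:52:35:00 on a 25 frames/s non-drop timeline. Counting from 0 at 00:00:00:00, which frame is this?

frame 78875

Total seconds to the label: (0 × 3600 + 52 × 60 + 35) = 3155.
Frame index = 3155 × 25 + 0 = 78875.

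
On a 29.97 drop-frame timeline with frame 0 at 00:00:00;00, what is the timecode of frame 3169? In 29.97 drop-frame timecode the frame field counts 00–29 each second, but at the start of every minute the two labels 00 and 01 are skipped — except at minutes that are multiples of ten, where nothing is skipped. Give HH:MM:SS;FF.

00:01:45;21

Ten DF minutes hold 17982 frames, so frame 3169 lies in block 0 (frames 0–17981) with 3169 frames into that block.
The block's first minute is 1800 frames and the rest 1798 each; 3169 frames reaches minute 1, so 0 × 18 + 1 × 2 = 2 labels have been skipped so far.
Adding those back, label number 3169 + 2 = 3171 at 30 labels/s is 105 s + 21 f = 0 h 1 min 45 s frame 21, i.e. 00:01:45;21.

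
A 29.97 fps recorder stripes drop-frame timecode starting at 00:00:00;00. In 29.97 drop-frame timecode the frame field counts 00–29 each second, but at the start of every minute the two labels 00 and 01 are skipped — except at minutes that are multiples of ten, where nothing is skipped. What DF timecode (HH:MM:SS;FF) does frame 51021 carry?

Each 10-minute DF block holds 10 × 60 × 30 − 9 × 2 = 17982 frames. 51021 ÷ 17982 → 2 full blocks, remainder 15057.
Within the partial block the first minute is 1800 frames and each further minute 1798, so 8 further minute boundaries passed. Total skipped labels = 18 × 2 + 2 × 8 = 52.
Non-drop label index = 51021 + 52 = 51073; at 30 labels/s that is 00:28:22:13, i.e. DF 00:28:22;13.

00:28:22;13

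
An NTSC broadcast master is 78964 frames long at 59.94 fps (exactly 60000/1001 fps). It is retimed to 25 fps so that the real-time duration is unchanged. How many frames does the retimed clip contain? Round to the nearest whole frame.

32935 frames

Frames at target rate = 78964 × (25) / (60000/1001) = 19760741/600 ≈ 32934.568.
Nearest whole frame: 32935.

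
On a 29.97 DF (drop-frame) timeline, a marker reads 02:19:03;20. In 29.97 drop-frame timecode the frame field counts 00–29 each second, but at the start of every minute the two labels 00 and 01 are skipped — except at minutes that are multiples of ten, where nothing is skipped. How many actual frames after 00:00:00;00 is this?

Complete 10-minute blocks: 13, each 17982 frames → 233766.
Remaining 9 whole minutes in the current block: 1800 + 8 × 1798 = 16184 frames.
Within the current minute: 3 × 30 + 20 − 2 = 108 (labels ;00/;01 skipped at this minute). Total = 233766 + 16184 + 108 = 250058.

250058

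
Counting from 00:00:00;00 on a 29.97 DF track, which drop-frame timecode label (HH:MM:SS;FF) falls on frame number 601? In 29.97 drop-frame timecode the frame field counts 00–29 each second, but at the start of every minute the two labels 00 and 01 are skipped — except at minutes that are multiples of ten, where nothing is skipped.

Each 10-minute DF block holds 10 × 60 × 30 − 9 × 2 = 17982 frames. 601 ÷ 17982 → 0 full blocks, remainder 601.
Within the partial block the first minute is 1800 frames and each further minute 1798, so 0 further minute boundaries passed. Total skipped labels = 18 × 0 + 2 × 0 = 0.
Non-drop label index = 601 + 0 = 601; at 30 labels/s that is 00:00:20:01, i.e. DF 00:00:20;01.

00:00:20;01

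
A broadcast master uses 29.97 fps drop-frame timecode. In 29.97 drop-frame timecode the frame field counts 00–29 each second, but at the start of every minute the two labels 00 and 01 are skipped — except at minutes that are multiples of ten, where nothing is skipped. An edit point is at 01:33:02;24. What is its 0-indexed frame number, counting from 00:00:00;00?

Complete 10-minute blocks: 9, each 17982 frames → 161838.
Remaining 3 whole minutes in the current block: 1800 + 2 × 1798 = 5396 frames.
Within the current minute: 2 × 30 + 24 − 2 = 82 (labels ;00/;01 skipped at this minute). Total = 161838 + 5396 + 82 = 167316.

167316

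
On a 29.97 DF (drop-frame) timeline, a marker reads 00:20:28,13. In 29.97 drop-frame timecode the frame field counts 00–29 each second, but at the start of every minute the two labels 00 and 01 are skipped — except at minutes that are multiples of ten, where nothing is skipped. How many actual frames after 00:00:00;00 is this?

36817

As if non-drop at 30 labels/s: (0 × 3600 + 20 × 60 + 28) × 30 + 13 = 36853.
Minute boundaries passed: 20; those not divisible by 10: 20 − 2 = 18; dropped labels = 2 × 18 = 36.
Actual frame index = 36853 − 36 = 36817.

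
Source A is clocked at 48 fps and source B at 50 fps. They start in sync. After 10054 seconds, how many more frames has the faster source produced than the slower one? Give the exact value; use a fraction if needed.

A emits 48 × 10054 = 482592 frames; B emits 50 × 10054 = 502700.
Difference = 20108 frames; B is ahead of A.

20108 frames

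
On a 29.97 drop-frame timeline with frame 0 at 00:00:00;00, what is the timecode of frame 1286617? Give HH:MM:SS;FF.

Ten DF minutes hold 17982 frames, so frame 1286617 lies in block 71 (frames 1276722–1294703) with 9895 frames into that block.
The block's first minute is 1800 frames and the rest 1798 each; 9895 frames reaches minute 5, so 71 × 18 + 5 × 2 = 1288 labels have been skipped so far.
Adding those back, label number 1286617 + 1288 = 1287905 at 30 labels/s is 42930 s + 5 f = 11 h 55 min 30 s frame 5, i.e. 11:55:30;05.

11:55:30;05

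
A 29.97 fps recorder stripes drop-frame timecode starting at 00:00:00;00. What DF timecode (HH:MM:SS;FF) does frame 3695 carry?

00:02:03;09

Each 10-minute DF block holds 10 × 60 × 30 − 9 × 2 = 17982 frames. 3695 ÷ 17982 → 0 full blocks, remainder 3695.
Within the partial block the first minute is 1800 frames and each further minute 1798, so 2 further minute boundaries passed. Total skipped labels = 18 × 0 + 2 × 2 = 4.
Non-drop label index = 3695 + 4 = 3699; at 30 labels/s that is 00:02:03:09, i.e. DF 00:02:03;09.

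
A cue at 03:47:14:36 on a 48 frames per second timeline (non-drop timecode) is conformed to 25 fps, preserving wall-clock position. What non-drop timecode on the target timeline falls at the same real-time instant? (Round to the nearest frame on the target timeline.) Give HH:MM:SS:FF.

03:47:14:19

Source frame index: (3×3600 + 47×60 + 14) × 48 + 36 = 654468.
Real time: 654468 / (48) = 54539/4 s.
Target frame: (54539/4) × (25) = 1363475/4 ≈ 340868.750 → 340869.
At 25 labels/s: frame 340869 → 03:47:14:19.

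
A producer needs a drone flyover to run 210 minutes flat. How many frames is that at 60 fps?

210 min = 12600 s.
Frames = 12600 × 60 = 756000.

756000 frames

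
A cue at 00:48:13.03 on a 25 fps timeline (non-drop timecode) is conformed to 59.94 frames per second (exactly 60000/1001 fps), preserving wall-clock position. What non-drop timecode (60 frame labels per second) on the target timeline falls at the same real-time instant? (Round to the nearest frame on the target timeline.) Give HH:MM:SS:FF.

Source frame index: (0×3600 + 48×60 + 13) × 25 + 3 = 72328.
Real time: 72328 / (25) = 72328/25 s.
Target frame: (72328/25) × (60000/1001) = 173587200/1001 ≈ 173413.786 → 173414.
At 60 labels/s: frame 173414 → 00:48:10:14.

00:48:10:14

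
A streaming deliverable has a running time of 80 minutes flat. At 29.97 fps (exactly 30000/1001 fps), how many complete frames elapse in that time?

80 min = 4800 s.
Frames = 4800 × 30000/1001 = 144000000/1001 ≈ 143856.1439.
Complete frames: 143856.

143856 frames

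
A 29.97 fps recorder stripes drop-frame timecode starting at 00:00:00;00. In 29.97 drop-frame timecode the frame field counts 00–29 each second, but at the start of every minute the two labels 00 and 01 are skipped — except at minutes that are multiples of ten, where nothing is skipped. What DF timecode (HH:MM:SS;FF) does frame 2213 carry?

Each 10-minute DF block holds 10 × 60 × 30 − 9 × 2 = 17982 frames. 2213 ÷ 17982 → 0 full blocks, remainder 2213.
Within the partial block the first minute is 1800 frames and each further minute 1798, so 1 further minute boundary passed. Total skipped labels = 18 × 0 + 2 × 1 = 2.
Non-drop label index = 2213 + 2 = 2215; at 30 labels/s that is 00:01:13:25, i.e. DF 00:01:13;25.

00:01:13;25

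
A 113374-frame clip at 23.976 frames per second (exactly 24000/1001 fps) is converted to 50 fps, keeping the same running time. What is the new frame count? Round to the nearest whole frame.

236432 frames

Frames at target rate = 113374 × (50) / (24000/1001) = 56743687/240 ≈ 236432.029.
Nearest whole frame: 236432.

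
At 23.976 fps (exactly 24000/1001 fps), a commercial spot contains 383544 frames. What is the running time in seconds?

Running time = 383544 / (24000/1001) = 15996.981 s.

15996.981 seconds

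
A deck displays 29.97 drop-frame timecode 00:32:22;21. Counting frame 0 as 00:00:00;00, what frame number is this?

58223

As if non-drop at 30 labels/s: (0 × 3600 + 32 × 60 + 22) × 30 + 21 = 58281.
Minute boundaries passed: 32; those not divisible by 10: 32 − 3 = 29; dropped labels = 2 × 29 = 58.
Actual frame index = 58281 − 58 = 58223.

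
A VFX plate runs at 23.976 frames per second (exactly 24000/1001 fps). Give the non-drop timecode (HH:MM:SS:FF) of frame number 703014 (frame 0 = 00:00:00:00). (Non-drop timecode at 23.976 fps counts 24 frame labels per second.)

703014 ÷ 24 = 29292 full seconds, remainder 6 frames.
29292 s = 8 h 8 min 12 s.
Timecode: 08:08:12:06.

08:08:12:06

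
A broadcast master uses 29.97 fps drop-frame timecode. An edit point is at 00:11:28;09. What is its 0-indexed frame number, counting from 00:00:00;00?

Complete 10-minute blocks: 1, each 17982 frames → 17982.
Remaining 1 whole minute in the current block: 1800 + 0 × 1798 = 1800 frames.
Within the current minute: 28 × 30 + 9 − 2 = 847 (labels ;00/;01 skipped at this minute). Total = 17982 + 1800 + 847 = 20629.

20629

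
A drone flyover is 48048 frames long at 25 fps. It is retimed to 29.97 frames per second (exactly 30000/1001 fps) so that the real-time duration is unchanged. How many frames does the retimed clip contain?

Target frames = source frames × (target rate / source rate) = 48048 × (30000/1001)/(25) = 48048 × 1200/1001 = 57600.

57600 frames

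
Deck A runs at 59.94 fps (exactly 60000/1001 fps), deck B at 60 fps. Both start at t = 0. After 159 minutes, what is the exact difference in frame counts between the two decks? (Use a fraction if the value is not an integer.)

159 min = 9540 s.
A emits 60000/1001 × 9540 = 572400000/1001 frames; B emits 60 × 9540 = 572400.
Difference = 572400/1001 frames (≈ 571.8282); B is ahead of A.

572400/1001 frames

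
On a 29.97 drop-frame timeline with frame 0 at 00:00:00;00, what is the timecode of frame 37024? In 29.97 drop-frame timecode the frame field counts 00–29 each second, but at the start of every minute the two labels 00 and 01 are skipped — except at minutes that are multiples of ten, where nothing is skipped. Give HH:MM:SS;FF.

Each 10-minute DF block holds 10 × 60 × 30 − 9 × 2 = 17982 frames. 37024 ÷ 17982 → 2 full blocks, remainder 1060.
Within the partial block the first minute is 1800 frames and each further minute 1798, so 0 further minute boundaries passed. Total skipped labels = 18 × 2 + 2 × 0 = 36.
Non-drop label index = 37024 + 36 = 37060; at 30 labels/s that is 00:20:35:10, i.e. DF 00:20:35;10.

00:20:35;10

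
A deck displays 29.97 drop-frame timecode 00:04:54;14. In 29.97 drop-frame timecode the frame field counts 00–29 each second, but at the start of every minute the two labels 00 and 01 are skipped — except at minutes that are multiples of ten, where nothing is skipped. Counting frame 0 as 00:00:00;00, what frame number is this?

Complete 10-minute blocks: 0, each 17982 frames → 0.
Remaining 4 whole minutes in the current block: 1800 + 3 × 1798 = 7194 frames.
Within the current minute: 54 × 30 + 14 − 2 = 1632 (labels ;00/;01 skipped at this minute). Total = 0 + 7194 + 1632 = 8826.

8826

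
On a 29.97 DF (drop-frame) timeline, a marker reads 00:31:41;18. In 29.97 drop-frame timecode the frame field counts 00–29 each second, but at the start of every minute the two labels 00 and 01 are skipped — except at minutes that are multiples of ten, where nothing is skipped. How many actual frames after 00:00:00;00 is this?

56992

As if non-drop at 30 labels/s: (0 × 3600 + 31 × 60 + 41) × 30 + 18 = 57048.
Minute boundaries passed: 31; those not divisible by 10: 31 − 3 = 28; dropped labels = 2 × 28 = 56.
Actual frame index = 57048 − 56 = 56992.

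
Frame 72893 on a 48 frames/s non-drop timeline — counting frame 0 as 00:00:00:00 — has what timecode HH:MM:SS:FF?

72893 ÷ 48 = 1518 full seconds, remainder 29 frames.
1518 s = 0 h 25 min 18 s.
Timecode: 00:25:18:29.

00:25:18:29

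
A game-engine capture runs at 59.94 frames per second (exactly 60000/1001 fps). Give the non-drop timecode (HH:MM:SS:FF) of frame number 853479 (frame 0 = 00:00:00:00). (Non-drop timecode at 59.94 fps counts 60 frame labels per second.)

03:57:04:39

853479 ÷ 60 = 14224 full seconds, remainder 39 frames.
14224 s = 3 h 57 min 4 s.
Timecode: 03:57:04:39.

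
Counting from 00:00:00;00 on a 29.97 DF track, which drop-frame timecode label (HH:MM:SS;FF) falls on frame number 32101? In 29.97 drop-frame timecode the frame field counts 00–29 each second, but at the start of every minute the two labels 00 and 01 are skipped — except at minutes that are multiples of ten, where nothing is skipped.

00:17:51;03

Each 10-minute DF block holds 10 × 60 × 30 − 9 × 2 = 17982 frames. 32101 ÷ 17982 → 1 full block, remainder 14119.
Within the partial block the first minute is 1800 frames and each further minute 1798, so 7 further minute boundaries passed. Total skipped labels = 18 × 1 + 2 × 7 = 32.
Non-drop label index = 32101 + 32 = 32133; at 30 labels/s that is 00:17:51:03, i.e. DF 00:17:51;03.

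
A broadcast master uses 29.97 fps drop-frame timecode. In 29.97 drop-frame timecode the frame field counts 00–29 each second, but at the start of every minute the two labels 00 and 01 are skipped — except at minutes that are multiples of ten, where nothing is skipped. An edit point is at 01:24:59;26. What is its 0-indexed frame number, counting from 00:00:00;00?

152844

As if non-drop at 30 labels/s: (1 × 3600 + 24 × 60 + 59) × 30 + 26 = 152996.
Minute boundaries passed: 84; those not divisible by 10: 84 − 8 = 76; dropped labels = 2 × 76 = 152.
Actual frame index = 152996 − 152 = 152844.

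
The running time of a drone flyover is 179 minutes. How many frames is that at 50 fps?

179 min = 10740 s.
Frames = 10740 × 50 = 537000.

537000 frames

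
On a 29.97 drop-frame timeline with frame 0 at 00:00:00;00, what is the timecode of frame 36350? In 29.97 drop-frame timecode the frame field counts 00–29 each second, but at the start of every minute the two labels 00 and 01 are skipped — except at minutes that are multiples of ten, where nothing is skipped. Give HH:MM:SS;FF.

Each 10-minute DF block holds 10 × 60 × 30 − 9 × 2 = 17982 frames. 36350 ÷ 17982 → 2 full blocks, remainder 386.
Within the partial block the first minute is 1800 frames and each further minute 1798, so 0 further minute boundaries passed. Total skipped labels = 18 × 2 + 2 × 0 = 36.
Non-drop label index = 36350 + 36 = 36386; at 30 labels/s that is 00:20:12:26, i.e. DF 00:20:12;26.

00:20:12;26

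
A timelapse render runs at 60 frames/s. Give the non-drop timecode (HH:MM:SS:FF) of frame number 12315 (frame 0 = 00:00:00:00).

12315 ÷ 60 = 205 full seconds, remainder 15 frames.
205 s = 0 h 3 min 25 s.
Timecode: 00:03:25:15.

00:03:25:15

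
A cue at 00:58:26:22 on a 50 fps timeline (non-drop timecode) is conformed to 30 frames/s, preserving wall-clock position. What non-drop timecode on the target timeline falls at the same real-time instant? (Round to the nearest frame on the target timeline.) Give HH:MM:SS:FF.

00:58:26:13

Source frame index: (0×3600 + 58×60 + 26) × 50 + 22 = 175322.
Real time: 175322 / (50) = 87661/25 s.
Target frame: (87661/25) × (30) = 525966/5 ≈ 105193.200 → 105193.
At 30 labels/s: frame 105193 → 00:58:26:13.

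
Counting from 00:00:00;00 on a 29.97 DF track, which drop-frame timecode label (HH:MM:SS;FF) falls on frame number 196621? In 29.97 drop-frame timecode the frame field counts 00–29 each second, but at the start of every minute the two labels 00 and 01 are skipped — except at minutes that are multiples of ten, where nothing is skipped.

Ten DF minutes hold 17982 frames, so frame 196621 lies in block 10 (frames 179820–197801) with 16801 frames into that block.
The block's first minute is 1800 frames and the rest 1798 each; 16801 frames reaches minute 9, so 10 × 18 + 9 × 2 = 198 labels have been skipped so far.
Adding those back, label number 196621 + 198 = 196819 at 30 labels/s is 6560 s + 19 f = 1 h 49 min 20 s frame 19, i.e. 01:49:20;19.

01:49:20;19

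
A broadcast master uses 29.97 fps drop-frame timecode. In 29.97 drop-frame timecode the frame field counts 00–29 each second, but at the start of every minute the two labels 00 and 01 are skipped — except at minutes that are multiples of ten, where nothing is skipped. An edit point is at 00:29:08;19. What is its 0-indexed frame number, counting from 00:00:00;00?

Complete 10-minute blocks: 2, each 17982 frames → 35964.
Remaining 9 whole minutes in the current block: 1800 + 8 × 1798 = 16184 frames.
Within the current minute: 8 × 30 + 19 − 2 = 257 (labels ;00/;01 skipped at this minute). Total = 35964 + 16184 + 257 = 52405.

52405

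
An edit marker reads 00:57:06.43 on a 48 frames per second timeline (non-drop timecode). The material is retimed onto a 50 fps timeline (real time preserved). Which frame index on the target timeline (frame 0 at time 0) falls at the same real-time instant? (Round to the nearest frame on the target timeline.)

frame 171345

Source frame index: (0×3600 + 57×60 + 6) × 48 + 43 = 164491.
Real time: 164491 / (48) = 164491/48 s.
Target frame: (164491/48) × (50) = 4112275/24 ≈ 171344.792 → 171345.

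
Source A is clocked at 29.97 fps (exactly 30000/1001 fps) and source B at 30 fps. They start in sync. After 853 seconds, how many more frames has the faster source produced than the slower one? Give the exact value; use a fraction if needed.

A emits 30000/1001 × 853 = 25590000/1001 frames; B emits 30 × 853 = 25590.
Difference = 25590/1001 frames (≈ 25.5644); B is ahead of A.

25590/1001 frames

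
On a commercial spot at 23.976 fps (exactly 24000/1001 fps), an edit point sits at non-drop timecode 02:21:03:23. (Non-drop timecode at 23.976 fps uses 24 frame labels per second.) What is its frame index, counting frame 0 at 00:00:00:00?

frame 203135

Total seconds to the label: (2 × 3600 + 21 × 60 + 3) = 8463.
Frame index = 8463 × 24 + 23 = 203135.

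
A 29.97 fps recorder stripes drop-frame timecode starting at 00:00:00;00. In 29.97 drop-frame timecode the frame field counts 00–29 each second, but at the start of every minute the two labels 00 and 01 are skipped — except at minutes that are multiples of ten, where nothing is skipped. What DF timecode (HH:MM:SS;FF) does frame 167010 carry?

Ten DF minutes hold 17982 frames, so frame 167010 lies in block 9 (frames 161838–179819) with 5172 frames into that block.
The block's first minute is 1800 frames and the rest 1798 each; 5172 frames reaches minute 2, so 9 × 18 + 2 × 2 = 166 labels have been skipped so far.
Adding those back, label number 167010 + 166 = 167176 at 30 labels/s is 5572 s + 16 f = 1 h 32 min 52 s frame 16, i.e. 01:32:52;16.

01:32:52;16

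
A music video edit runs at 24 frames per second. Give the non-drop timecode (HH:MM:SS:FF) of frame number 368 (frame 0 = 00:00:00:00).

368 ÷ 24 = 15 full seconds, remainder 8 frames.
15 s = 0 h 0 min 15 s.
Timecode: 00:00:15:08.

00:00:15:08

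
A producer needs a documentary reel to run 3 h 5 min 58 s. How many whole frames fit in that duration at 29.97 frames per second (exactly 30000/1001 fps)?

3 h 5 min 58 s = 11158 s.
Frames = 11158 × 30000/1001 = 47820000/143 ≈ 334405.5944.
Complete frames: 334405.

334405 frames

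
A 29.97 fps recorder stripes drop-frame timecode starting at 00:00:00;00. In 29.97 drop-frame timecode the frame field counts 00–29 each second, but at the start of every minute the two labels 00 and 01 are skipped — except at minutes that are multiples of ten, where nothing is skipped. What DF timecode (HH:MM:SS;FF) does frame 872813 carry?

08:05:22;27

Ten DF minutes hold 17982 frames, so frame 872813 lies in block 48 (frames 863136–881117) with 9677 frames into that block.
The block's first minute is 1800 frames and the rest 1798 each; 9677 frames reaches minute 5, so 48 × 18 + 5 × 2 = 874 labels have been skipped so far.
Adding those back, label number 872813 + 874 = 873687 at 30 labels/s is 29122 s + 27 f = 8 h 5 min 22 s frame 27, i.e. 08:05:22;27.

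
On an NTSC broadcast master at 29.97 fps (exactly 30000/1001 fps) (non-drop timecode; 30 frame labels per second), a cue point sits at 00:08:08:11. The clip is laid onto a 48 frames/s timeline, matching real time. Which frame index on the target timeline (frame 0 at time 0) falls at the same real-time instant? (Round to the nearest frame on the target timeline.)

frame 23465

Source frame index: (0×3600 + 8×60 + 8) × 30 + 11 = 14651.
Real time: 14651 / (30000/1001) = 14665651/30000 s.
Target frame: (14665651/30000) × (48) = 14665651/625 ≈ 23465.042 → 23465.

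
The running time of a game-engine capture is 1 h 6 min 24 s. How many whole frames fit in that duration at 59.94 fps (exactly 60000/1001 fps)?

238801 frames

1 h 6 min 24 s = 3984 s.
Frames = 3984 × 60000/1001 = 239040000/1001 ≈ 238801.1988.
Complete frames: 238801.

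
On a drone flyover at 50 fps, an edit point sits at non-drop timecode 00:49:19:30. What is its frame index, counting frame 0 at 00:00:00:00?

Total seconds to the label: (0 × 3600 + 49 × 60 + 19) = 2959.
Frame index = 2959 × 50 + 30 = 147980.

frame 147980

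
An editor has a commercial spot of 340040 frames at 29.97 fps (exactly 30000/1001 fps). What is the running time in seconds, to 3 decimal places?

Running time = 340040 × 1001/30000 = 8509501/750 s ≈ 11346.001 s.

11346.001 seconds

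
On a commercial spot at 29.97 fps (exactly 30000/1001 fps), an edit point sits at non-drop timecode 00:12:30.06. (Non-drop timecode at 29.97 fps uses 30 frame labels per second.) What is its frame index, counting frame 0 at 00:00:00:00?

frame 22506

Total seconds to the label: (0 × 3600 + 12 × 60 + 30) = 750.
Frame index = 750 × 30 + 6 = 22506.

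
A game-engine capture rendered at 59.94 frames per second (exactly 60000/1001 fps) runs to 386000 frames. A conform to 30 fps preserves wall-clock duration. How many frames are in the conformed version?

Target frames = source frames × (target rate / source rate) = 386000 × (30)/(60000/1001) = 386000 × 1001/2000 = 193193.

193193 frames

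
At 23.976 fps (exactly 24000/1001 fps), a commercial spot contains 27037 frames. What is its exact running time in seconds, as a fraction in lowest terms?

27064037/24000 seconds

Running time = 27037 ÷ (24000/1001) = 27037 × 1001/24000 = 27064037/24000 s.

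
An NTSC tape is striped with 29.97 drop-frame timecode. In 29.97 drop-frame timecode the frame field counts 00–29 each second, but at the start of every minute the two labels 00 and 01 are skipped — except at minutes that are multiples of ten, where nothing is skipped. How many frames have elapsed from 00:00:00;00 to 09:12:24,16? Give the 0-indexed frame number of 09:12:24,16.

993342

As if non-drop at 30 labels/s: (9 × 3600 + 12 × 60 + 24) × 30 + 16 = 994336.
Minute boundaries passed: 552; those not divisible by 10: 552 − 55 = 497; dropped labels = 2 × 497 = 994.
Actual frame index = 994336 − 994 = 993342.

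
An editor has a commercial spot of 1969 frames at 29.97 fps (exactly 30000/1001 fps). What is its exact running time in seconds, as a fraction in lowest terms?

Running time = 1969 ÷ (30000/1001) = 1969 × 1001/30000 = 1970969/30000 s.

1970969/30000 seconds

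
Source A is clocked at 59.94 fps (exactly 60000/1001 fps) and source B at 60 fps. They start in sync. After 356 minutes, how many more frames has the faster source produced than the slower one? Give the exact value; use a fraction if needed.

1281600/1001 frames

356 min = 21360 s.
A emits 60000/1001 × 21360 = 1281600000/1001 frames; B emits 60 × 21360 = 1281600.
Difference = 1281600/1001 frames (≈ 1280.3197); B is ahead of A.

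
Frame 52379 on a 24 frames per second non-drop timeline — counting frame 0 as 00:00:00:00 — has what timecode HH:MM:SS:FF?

00:36:22:11

52379 ÷ 24 = 2182 full seconds, remainder 11 frames.
2182 s = 0 h 36 min 22 s.
Timecode: 00:36:22:11.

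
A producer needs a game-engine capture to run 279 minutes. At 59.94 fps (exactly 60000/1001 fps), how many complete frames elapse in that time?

1003396 frames

279 min = 16740 s.
Frames = 16740 × 60000/1001 = 1004400000/1001 ≈ 1003396.6034.
Complete frames: 1003396.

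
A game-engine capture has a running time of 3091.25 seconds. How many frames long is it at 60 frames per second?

185475 frames

Frames = 3091.25 × 60 = 185475.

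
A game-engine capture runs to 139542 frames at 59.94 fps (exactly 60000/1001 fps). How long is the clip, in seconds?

2328.0257 seconds

Running time = 139542 / (60000/1001) = 2328.0257 s.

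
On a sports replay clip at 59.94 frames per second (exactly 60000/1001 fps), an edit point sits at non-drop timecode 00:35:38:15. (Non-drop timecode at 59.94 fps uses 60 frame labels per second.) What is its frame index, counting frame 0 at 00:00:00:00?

Total seconds to the label: (0 × 3600 + 35 × 60 + 38) = 2138.
Frame index = 2138 × 60 + 15 = 128295.

128295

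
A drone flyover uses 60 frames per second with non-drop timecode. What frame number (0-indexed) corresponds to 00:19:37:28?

70648

Total seconds to the label: (0 × 3600 + 19 × 60 + 37) = 1177.
Frame index = 1177 × 60 + 28 = 70648.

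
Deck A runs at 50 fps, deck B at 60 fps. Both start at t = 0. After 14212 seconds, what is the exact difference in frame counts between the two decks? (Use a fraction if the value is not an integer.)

A emits 50 × 14212 = 710600 frames; B emits 60 × 14212 = 852720.
Difference = 142120 frames; B is ahead of A.

142120 frames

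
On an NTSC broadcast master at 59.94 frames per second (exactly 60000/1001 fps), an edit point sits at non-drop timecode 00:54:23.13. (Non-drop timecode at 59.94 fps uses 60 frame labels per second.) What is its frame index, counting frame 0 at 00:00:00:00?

Total seconds to the label: (0 × 3600 + 54 × 60 + 23) = 3263.
Frame index = 3263 × 60 + 13 = 195793.

frame 195793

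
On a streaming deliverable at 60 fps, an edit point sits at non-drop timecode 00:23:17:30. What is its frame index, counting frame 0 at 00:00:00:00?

frame 83850

Total seconds to the label: (0 × 3600 + 23 × 60 + 17) = 1397.
Frame index = 1397 × 60 + 30 = 83850.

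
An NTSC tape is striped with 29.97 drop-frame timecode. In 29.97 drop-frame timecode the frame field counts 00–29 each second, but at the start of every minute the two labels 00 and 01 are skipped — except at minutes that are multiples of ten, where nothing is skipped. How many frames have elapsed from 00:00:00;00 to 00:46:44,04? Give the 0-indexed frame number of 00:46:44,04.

As if non-drop at 30 labels/s: (0 × 3600 + 46 × 60 + 44) × 30 + 4 = 84124.
Minute boundaries passed: 46; those not divisible by 10: 46 − 4 = 42; dropped labels = 2 × 42 = 84.
Actual frame index = 84124 − 84 = 84040.

84040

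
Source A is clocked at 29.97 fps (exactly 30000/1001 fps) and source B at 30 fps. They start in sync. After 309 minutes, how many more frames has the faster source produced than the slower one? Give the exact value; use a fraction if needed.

556200/1001 frames

309 min = 18540 s.
A emits 30000/1001 × 18540 = 556200000/1001 frames; B emits 30 × 18540 = 556200.
Difference = 556200/1001 frames (≈ 555.6444); B is ahead of A.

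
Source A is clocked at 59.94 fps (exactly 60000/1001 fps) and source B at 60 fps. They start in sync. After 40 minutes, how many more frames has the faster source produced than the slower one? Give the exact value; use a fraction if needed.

40 min = 2400 s.
A emits 60000/1001 × 2400 = 144000000/1001 frames; B emits 60 × 2400 = 144000.
Difference = 144000/1001 frames (≈ 143.8561); B is ahead of A.

144000/1001 frames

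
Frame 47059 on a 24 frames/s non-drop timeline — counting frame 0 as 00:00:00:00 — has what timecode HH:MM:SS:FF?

00:32:40:19

47059 ÷ 24 = 1960 full seconds, remainder 19 frames.
1960 s = 0 h 32 min 40 s.
Timecode: 00:32:40:19.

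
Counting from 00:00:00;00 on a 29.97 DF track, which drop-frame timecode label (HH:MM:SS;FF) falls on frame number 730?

00:00:24;10

Each 10-minute DF block holds 10 × 60 × 30 − 9 × 2 = 17982 frames. 730 ÷ 17982 → 0 full blocks, remainder 730.
Within the partial block the first minute is 1800 frames and each further minute 1798, so 0 further minute boundaries passed. Total skipped labels = 18 × 0 + 2 × 0 = 0.
Non-drop label index = 730 + 0 = 730; at 30 labels/s that is 00:00:24:10, i.e. DF 00:00:24;10.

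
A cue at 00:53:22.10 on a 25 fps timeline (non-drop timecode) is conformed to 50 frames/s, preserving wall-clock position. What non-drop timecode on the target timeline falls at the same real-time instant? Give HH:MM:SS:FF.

Source frame index: (0×3600 + 53×60 + 22) × 25 + 10 = 80060.
Real time: 80060 / (25) = 16012/5 s.
Target frame: (16012/5) × (50) = 160120.
At 50 labels/s: frame 160120 → 00:53:22:20.

00:53:22:20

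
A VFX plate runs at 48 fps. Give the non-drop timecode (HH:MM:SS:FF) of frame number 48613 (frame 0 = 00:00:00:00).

00:16:52:37

48613 ÷ 48 = 1012 full seconds, remainder 37 frames.
1012 s = 0 h 16 min 52 s.
Timecode: 00:16:52:37.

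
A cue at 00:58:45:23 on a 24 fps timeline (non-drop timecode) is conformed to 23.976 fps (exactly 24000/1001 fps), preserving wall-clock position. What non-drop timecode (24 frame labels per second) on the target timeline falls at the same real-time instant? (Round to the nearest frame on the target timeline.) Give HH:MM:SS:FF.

Source frame index: (0×3600 + 58×60 + 45) × 24 + 23 = 84623.
Real time: 84623 / (24) = 84623/24 s.
Target frame: (84623/24) × (24000/1001) = 1099000/13 ≈ 84538.462 → 84538.
At 24 labels/s: frame 84538 → 00:58:42:10.

00:58:42:10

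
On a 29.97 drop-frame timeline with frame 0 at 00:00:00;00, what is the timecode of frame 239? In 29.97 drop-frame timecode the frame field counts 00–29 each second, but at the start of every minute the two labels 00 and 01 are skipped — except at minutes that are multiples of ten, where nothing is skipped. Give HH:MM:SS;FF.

Each 10-minute DF block holds 10 × 60 × 30 − 9 × 2 = 17982 frames. 239 ÷ 17982 → 0 full blocks, remainder 239.
Within the partial block the first minute is 1800 frames and each further minute 1798, so 0 further minute boundaries passed. Total skipped labels = 18 × 0 + 2 × 0 = 0.
Non-drop label index = 239 + 0 = 239; at 30 labels/s that is 00:00:07:29, i.e. DF 00:00:07;29.

00:00:07;29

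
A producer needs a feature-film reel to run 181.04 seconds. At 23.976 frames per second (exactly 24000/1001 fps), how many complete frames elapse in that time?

Frames = 181.04 × 24000/1001 = 4344960/1001 ≈ 4340.6194.
Complete frames: 4340.

4340 frames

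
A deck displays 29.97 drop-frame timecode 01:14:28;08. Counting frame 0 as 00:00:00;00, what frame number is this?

Complete 10-minute blocks: 7, each 17982 frames → 125874.
Remaining 4 whole minutes in the current block: 1800 + 3 × 1798 = 7194 frames.
Within the current minute: 28 × 30 + 8 − 2 = 846 (labels ;00/;01 skipped at this minute). Total = 125874 + 7194 + 846 = 133914.

133914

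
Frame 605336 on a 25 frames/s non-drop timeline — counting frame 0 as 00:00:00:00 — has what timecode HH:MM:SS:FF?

605336 ÷ 25 = 24213 full seconds, remainder 11 frames.
24213 s = 6 h 43 min 33 s.
Timecode: 06:43:33:11.

06:43:33:11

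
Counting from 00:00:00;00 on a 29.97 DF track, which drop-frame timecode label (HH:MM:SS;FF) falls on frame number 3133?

00:01:44;15

Ten DF minutes hold 17982 frames, so frame 3133 lies in block 0 (frames 0–17981) with 3133 frames into that block.
The block's first minute is 1800 frames and the rest 1798 each; 3133 frames reaches minute 1, so 0 × 18 + 1 × 2 = 2 labels have been skipped so far.
Adding those back, label number 3133 + 2 = 3135 at 30 labels/s is 104 s + 15 f = 0 h 1 min 44 s frame 15, i.e. 00:01:44;15.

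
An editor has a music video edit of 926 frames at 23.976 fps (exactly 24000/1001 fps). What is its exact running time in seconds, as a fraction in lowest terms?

463463/12000 seconds

Running time = 926 ÷ (24000/1001) = 926 × 1001/24000 = 463463/12000 s.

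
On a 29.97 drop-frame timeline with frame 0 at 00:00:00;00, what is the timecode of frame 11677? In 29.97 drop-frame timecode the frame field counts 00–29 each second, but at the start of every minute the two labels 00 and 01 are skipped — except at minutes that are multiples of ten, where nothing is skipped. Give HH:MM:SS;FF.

Ten DF minutes hold 17982 frames, so frame 11677 lies in block 0 (frames 0–17981) with 11677 frames into that block.
The block's first minute is 1800 frames and the rest 1798 each; 11677 frames reaches minute 6, so 0 × 18 + 6 × 2 = 12 labels have been skipped so far.
Adding those back, label number 11677 + 12 = 11689 at 30 labels/s is 389 s + 19 f = 0 h 6 min 29 s frame 19, i.e. 00:06:29;19.

00:06:29;19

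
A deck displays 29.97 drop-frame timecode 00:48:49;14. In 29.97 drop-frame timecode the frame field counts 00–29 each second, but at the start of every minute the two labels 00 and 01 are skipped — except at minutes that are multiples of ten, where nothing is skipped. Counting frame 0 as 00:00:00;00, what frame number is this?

As if non-drop at 30 labels/s: (0 × 3600 + 48 × 60 + 49) × 30 + 14 = 87884.
Minute boundaries passed: 48; those not divisible by 10: 48 − 4 = 44; dropped labels = 2 × 44 = 88.
Actual frame index = 87884 − 88 = 87796.

87796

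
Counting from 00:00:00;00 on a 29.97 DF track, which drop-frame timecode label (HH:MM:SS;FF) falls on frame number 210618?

Ten DF minutes hold 17982 frames, so frame 210618 lies in block 11 (frames 197802–215783) with 12816 frames into that block.
The block's first minute is 1800 frames and the rest 1798 each; 12816 frames reaches minute 7, so 11 × 18 + 7 × 2 = 212 labels have been skipped so far.
Adding those back, label number 210618 + 212 = 210830 at 30 labels/s is 7027 s + 20 f = 1 h 57 min 7 s frame 20, i.e. 01:57:07;20.

01:57:07;20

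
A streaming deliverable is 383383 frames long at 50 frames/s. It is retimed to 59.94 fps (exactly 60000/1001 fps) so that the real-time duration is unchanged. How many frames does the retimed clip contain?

Target frames = source frames × (target rate / source rate) = 383383 × (60000/1001)/(50) = 383383 × 1200/1001 = 459600.

459600 frames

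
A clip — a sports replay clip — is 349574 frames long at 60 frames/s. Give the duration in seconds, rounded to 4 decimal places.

Running time = 349574 × 1/60 = 174787/30 s ≈ 5826.2333 s.

5826.2333 seconds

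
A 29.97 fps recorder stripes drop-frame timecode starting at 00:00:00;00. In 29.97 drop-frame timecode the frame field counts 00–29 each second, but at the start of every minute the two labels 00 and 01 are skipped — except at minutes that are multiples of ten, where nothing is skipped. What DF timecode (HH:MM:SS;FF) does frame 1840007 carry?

17:03:14;29

Each 10-minute DF block holds 10 × 60 × 30 − 9 × 2 = 17982 frames. 1840007 ÷ 17982 → 102 full blocks, remainder 5843.
Within the partial block the first minute is 1800 frames and each further minute 1798, so 3 further minute boundaries passed. Total skipped labels = 18 × 102 + 2 × 3 = 1842.
Non-drop label index = 1840007 + 1842 = 1841849; at 30 labels/s that is 17:03:14:29, i.e. DF 17:03:14;29.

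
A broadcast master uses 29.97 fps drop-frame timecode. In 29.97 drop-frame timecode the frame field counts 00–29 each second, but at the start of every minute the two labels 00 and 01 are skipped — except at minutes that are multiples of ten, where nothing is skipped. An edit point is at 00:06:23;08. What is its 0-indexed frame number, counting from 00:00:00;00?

11486

Complete 10-minute blocks: 0, each 17982 frames → 0.
Remaining 6 whole minutes in the current block: 1800 + 5 × 1798 = 10790 frames.
Within the current minute: 23 × 30 + 8 − 2 = 696 (labels ;00/;01 skipped at this minute). Total = 0 + 10790 + 696 = 11486.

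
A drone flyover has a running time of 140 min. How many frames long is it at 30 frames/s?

252000 frames

140 min = 8400 s.
Frames = 8400 × 30 = 252000.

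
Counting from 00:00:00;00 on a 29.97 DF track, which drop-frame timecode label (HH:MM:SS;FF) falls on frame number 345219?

Each 10-minute DF block holds 10 × 60 × 30 − 9 × 2 = 17982 frames. 345219 ÷ 17982 → 19 full blocks, remainder 3561.
Within the partial block the first minute is 1800 frames and each further minute 1798, so 1 further minute boundary passed. Total skipped labels = 18 × 19 + 2 × 1 = 344.
Non-drop label index = 345219 + 344 = 345563; at 30 labels/s that is 03:11:58:23, i.e. DF 03:11:58;23.

03:11:58;23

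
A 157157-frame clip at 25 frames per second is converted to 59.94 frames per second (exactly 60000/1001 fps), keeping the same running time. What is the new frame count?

Target frames = source frames × (target rate / source rate) = 157157 × (60000/1001)/(25) = 157157 × 2400/1001 = 376800.

376800 frames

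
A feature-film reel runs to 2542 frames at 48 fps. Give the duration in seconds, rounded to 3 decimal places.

Running time = 2542 × 1/48 = 1271/24 s ≈ 52.958 s.

52.958 seconds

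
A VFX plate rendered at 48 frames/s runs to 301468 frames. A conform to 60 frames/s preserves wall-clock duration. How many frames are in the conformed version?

376835 frames

Target frames = source frames × (target rate / source rate) = 301468 × (60)/(48) = 301468 × 5/4 = 376835.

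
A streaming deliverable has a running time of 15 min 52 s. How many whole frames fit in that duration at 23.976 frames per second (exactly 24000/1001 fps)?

15 min 52 s = 952 s.
Frames = 952 × 24000/1001 = 3264000/143 ≈ 22825.1748.
Complete frames: 22825.

22825 frames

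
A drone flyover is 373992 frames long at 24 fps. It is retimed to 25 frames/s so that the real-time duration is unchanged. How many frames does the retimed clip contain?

Target frames = source frames × (target rate / source rate) = 373992 × (25)/(24) = 373992 × 25/24 = 389575.

389575 frames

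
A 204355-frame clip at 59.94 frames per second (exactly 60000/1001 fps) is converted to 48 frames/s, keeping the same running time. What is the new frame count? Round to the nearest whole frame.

163647 frames

Frames at target rate = 204355 × (48) / (60000/1001) = 40911871/250 ≈ 163647.484.
Nearest whole frame: 163647.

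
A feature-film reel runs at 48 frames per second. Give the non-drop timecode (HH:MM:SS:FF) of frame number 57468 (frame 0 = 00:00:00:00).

57468 ÷ 48 = 1197 full seconds, remainder 12 frames.
1197 s = 0 h 19 min 57 s.
Timecode: 00:19:57:12.

00:19:57:12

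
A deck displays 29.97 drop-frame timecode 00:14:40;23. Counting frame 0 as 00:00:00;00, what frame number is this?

As if non-drop at 30 labels/s: (0 × 3600 + 14 × 60 + 40) × 30 + 23 = 26423.
Minute boundaries passed: 14; those not divisible by 10: 14 − 1 = 13; dropped labels = 2 × 13 = 26.
Actual frame index = 26423 − 26 = 26397.

26397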